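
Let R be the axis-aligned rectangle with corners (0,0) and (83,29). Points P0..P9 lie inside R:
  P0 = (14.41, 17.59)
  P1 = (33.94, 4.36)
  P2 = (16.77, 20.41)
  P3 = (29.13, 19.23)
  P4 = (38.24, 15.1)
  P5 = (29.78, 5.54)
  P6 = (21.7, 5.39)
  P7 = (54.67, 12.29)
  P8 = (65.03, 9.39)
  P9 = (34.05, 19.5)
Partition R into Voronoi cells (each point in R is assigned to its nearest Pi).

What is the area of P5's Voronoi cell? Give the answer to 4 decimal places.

1. box [0,83]×[0,29]: [(0, 0) (83, 0) (83, 29) (0, 29)]
2. ⊥bis P5·P0 via (22.095,11.565): [(13.0281, 0) (83, 0) (83, 29) (35.7639, 29)]  |A|=1699.5153
3. ⊥bis P5·P1 via (31.86,4.95): [(13.0281, 0) (30.4559, 0) (38.6819, 29) (35.7639, 29)]  |A|=295.0132
4. ⊥bis P5·P2 via (23.275,12.975): [(23.0376, 12.7673) (13.0281, 0) (30.4559, 0) (37.7216, 25.6145)]  |A|=252.6428
5. ⊥bis P5·P3 via (29.455,12.385): [(22.4782, 12.0537) (13.0281, 0) (30.4559, 0) (34.0306, 12.6022)]  |A|=176.848
6. ⊥bis P5·P4 via (34.01,10.32): [(31.5634, 12.4851) (22.4782, 12.0537) (13.0281, 0) (30.4559, 0) (33.509, 10.7634)]  |A|=174.6101
7. ⊥bis P5·P6 via (25.74,5.465): [(31.5634, 12.4851) (25.6149, 12.2027) (25.8415, 0) (30.4559, 0) (33.509, 10.7634)]  |A|=78.2305
8. ⊥bis P5·P7 via (42.225,8.915): [(31.5634, 12.4851) (25.6149, 12.2027) (25.8415, 0) (30.4559, 0) (33.509, 10.7634)]  |A|=78.2305
9. ⊥bis P5·P8 via (47.405,7.465): [(31.5634, 12.4851) (25.6149, 12.2027) (25.8415, 0) (30.4559, 0) (33.509, 10.7634)]  |A|=78.2305
10. ⊥bis P5·P9 via (31.915,12.52): [(31.5634, 12.4851) (25.6149, 12.2027) (25.8415, 0) (30.4559, 0) (33.509, 10.7634)]  |A|=78.2305
11. canonical 5-gon: [(31.5634, 12.4851) (25.6149, 12.2027) (25.8415, 0) (30.4559, 0) (33.509, 10.7634)]
12. shoelace: 78.2305

Area of P5's cell: 78.2305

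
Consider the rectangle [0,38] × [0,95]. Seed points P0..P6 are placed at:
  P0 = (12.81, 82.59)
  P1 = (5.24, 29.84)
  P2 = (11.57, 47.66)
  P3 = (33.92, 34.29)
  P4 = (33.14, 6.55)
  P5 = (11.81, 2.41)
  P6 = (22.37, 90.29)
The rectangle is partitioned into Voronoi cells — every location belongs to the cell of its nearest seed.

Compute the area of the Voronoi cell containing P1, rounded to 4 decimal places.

1. box [0,38]×[0,95]: [(0, 0) (38, 0) (38, 95) (0, 95)]
2. ⊥bis P1·P0 via (9.025,56.215): [(0, 57.5102) (0, 0) (38, 0) (38, 52.0569)]  |A|=2081.7736
3. ⊥bis P1·P2 via (8.405,38.75): [(0, 41.7356) (0, 0) (38, 0) (38, 28.2373)]  |A|=1329.4853
4. ⊥bis P1·P3 via (19.58,32.065): [(19.1341, 34.9388) (0, 41.7356) (0, 0) (24.5552, 0)]  |A|=828.2518
5. ⊥bis P1·P4 via (19.19,18.195): [(21.3336, 20.7629) (19.1341, 34.9388) (0, 41.7356) (0, 0) (4.0014, 0)]  |A|=614.8731
6. ⊥bis P1·P5 via (8.525,16.125): [(19.6955, 18.8005) (21.3336, 20.7629) (19.1341, 34.9388) (0, 41.7356) (0, 14.0831)]  |A|=438.572
7. ⊥bis P1·P6 via (13.805,60.065): [(19.6955, 18.8005) (21.3336, 20.7629) (19.1341, 34.9388) (0, 41.7356) (0, 14.0831)]  |A|=438.572
8. canonical 5-gon: [(19.6955, 18.8005) (21.3336, 20.7629) (19.1341, 34.9388) (0, 41.7356) (0, 14.0831)]
9. shoelace: 438.572

Area of P1's cell: 438.5720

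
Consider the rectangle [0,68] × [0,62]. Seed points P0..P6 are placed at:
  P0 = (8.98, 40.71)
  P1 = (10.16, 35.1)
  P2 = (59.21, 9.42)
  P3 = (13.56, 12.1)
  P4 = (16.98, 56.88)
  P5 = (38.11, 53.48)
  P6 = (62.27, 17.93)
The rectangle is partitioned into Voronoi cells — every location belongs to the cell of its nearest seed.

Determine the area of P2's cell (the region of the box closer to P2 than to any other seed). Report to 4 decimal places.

Area of P2's cell: 528.9851

1. box [0,68]×[0,62]: [(0, 0) (68, 0) (68, 62) (0, 62)]
2. ⊥bis P2·P0 via (34.095,25.065): [(18.4811, 0) (68, 0) (68, 62) (57.1031, 62)]  |A|=1872.8888
3. ⊥bis P2·P1 via (34.685,22.26): [(46.9975, 45.7775) (23.0308, 0) (68, 0) (68, 62) (57.1031, 62)]  |A|=1768.7522
4. ⊥bis P2·P3 via (36.385,10.76): [(46.9975, 45.7775) (37.3601, 27.3696) (35.7533, 0) (68, 0) (68, 62) (57.1031, 62)]  |A|=1594.6479
5. ⊥bis P2·P4 via (38.095,33.15): [(42.3849, 36.9672) (37.3601, 27.3696) (35.7533, 0) (68, 0) (68, 59.7595)]  |A|=1422.46
6. ⊥bis P2·P5 via (48.66,31.45): [(37.2797, 26.0001) (35.7533, 0) (68, 0) (68, 40.7118)]  |A|=1044.5469
7. ⊥bis P2·P6 via (60.74,13.675): [(37.0561, 22.1912) (35.7533, 0) (68, 0) (68, 11.0645)]  |A|=528.9851
8. canonical 4-gon: [(37.0561, 22.1912) (35.7533, 0) (68, 0) (68, 11.0645)]
9. shoelace: 528.9851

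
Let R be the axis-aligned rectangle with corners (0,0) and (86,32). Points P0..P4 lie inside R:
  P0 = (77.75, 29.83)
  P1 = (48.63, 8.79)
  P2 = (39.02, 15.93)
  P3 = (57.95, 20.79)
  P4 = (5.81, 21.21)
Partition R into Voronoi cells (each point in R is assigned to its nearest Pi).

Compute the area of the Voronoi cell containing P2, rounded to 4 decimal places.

Area of P2's cell: 694.4759

1. box [0,86]×[0,32]: [(0, 0) (86, 0) (86, 32) (0, 32)]
2. ⊥bis P2·P0 via (58.385,22.88): [(0, 0) (66.5965, 0) (55.1119, 32) (0, 32)]  |A|=1947.3343
3. ⊥bis P2·P1 via (43.825,12.36): [(0, 0) (34.6418, 0) (56.1884, 29.0004) (55.1119, 32) (0, 32)]  |A|=1483.9848
4. ⊥bis P2·P3 via (48.485,18.36): [(0, 0) (34.6418, 0) (48.4331, 18.5622) (44.9831, 32) (0, 32)]  |A|=1398.6807
5. ⊥bis P2·P4 via (22.415,18.57): [(19.4626, 0) (34.6418, 0) (48.4331, 18.5622) (44.9831, 32) (24.5502, 32)]  |A|=694.4759
6. canonical 5-gon: [(19.4626, 0) (34.6418, 0) (48.4331, 18.5622) (44.9831, 32) (24.5502, 32)]
7. shoelace: 694.4759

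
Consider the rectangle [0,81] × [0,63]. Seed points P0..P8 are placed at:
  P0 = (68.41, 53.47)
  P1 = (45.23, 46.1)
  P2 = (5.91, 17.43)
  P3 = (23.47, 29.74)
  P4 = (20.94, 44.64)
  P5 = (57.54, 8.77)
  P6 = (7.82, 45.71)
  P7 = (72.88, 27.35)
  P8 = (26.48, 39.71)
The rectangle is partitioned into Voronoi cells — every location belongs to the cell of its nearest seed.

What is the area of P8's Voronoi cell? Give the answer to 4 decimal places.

1. box [0,81]×[0,63]: [(0, 0) (81, 0) (81, 63) (0, 63)]
2. ⊥bis P8·P0 via (47.445,46.59): [(0, 0) (62.7343, 0) (42.0598, 63) (0, 63)]  |A|=3301.0126
3. ⊥bis P8·P1 via (35.855,42.905): [(0, 0) (50.477, 0) (29.0066, 63) (0, 63)]  |A|=2503.7349
4. ⊥bis P8·P2 via (16.195,28.57): [(0, 43.522) (47.14, 0) (50.477, 0) (29.0066, 63) (0, 63)]  |A|=1477.9197
5. ⊥bis P8·P3 via (24.975,34.725): [(0, 43.522) (2.0229, 41.6544) (40.2103, 30.1254) (29.0066, 63) (0, 63)]  |A|=892.3979
6. ⊥bis P8·P4 via (23.71,42.175): [(18.7522, 36.6037) (40.2103, 30.1254) (32.6717, 52.2456)]  |A|=212.9106
7. ⊥bis P8·P5 via (42.01,24.24): [(18.7522, 36.6037) (40.2103, 30.1254) (32.6717, 52.2456)]  |A|=212.9106
8. ⊥bis P8·P6 via (17.15,42.71): [(18.7522, 36.6037) (40.2103, 30.1254) (32.6717, 52.2456)]  |A|=212.9106
9. ⊥bis P8·P7 via (49.68,33.53): [(18.7522, 36.6037) (40.2103, 30.1254) (32.6717, 52.2456)]  |A|=212.9106
10. canonical 3-gon: [(18.7522, 36.6037) (40.2103, 30.1254) (32.6717, 52.2456)]
11. shoelace: 212.9106

Area of P8's cell: 212.9106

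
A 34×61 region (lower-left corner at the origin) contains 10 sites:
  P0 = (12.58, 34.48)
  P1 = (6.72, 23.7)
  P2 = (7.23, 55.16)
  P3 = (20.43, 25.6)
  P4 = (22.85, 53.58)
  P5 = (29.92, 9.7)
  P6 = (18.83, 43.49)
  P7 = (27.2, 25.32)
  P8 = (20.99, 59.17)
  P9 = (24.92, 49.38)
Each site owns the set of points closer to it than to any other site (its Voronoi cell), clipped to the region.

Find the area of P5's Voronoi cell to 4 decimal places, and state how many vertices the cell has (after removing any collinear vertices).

Area of P5's cell: 341.9368 (5 vertices)

1. box [0,34]×[0,61]: [(0, 0) (34, 0) (34, 61) (0, 61)]
2. ⊥bis P5·P0 via (21.25,22.09): [(0, 7.2201) (0, 0) (34, 0) (34, 31.0119)]  |A|=649.945
3. ⊥bis P5·P1 via (18.32,16.7): [(21.8084, 22.4807) (8.2424, 0) (34, 0) (34, 31.0119)]  |A|=478.5675
4. ⊥bis P5·P2 via (18.575,32.43): [(21.8084, 22.4807) (8.2424, 0) (34, 0) (34, 31.0119)]  |A|=478.5675
5. ⊥bis P5·P3 via (25.175,17.65): [(15.3572, 11.7902) (8.2424, 0) (34, 0) (34, 22.9172)]  |A|=365.4644
6. ⊥bis P5·P4 via (26.385,31.64): [(15.3572, 11.7902) (8.2424, 0) (34, 0) (34, 22.9172)]  |A|=365.4644
7. ⊥bis P5·P6 via (24.375,26.595): [(15.3572, 11.7902) (8.2424, 0) (34, 0) (34, 22.9172)]  |A|=365.4644
8. ⊥bis P5·P7 via (28.56,17.51): [(23.4494, 16.6201) (15.3572, 11.7902) (8.2424, 0) (34, 0) (34, 18.4573)]  |A|=341.9368
9. ⊥bis P5·P8 via (25.455,34.435): [(23.4494, 16.6201) (15.3572, 11.7902) (8.2424, 0) (34, 0) (34, 18.4573)]  |A|=341.9368
10. ⊥bis P5·P9 via (27.42,29.54): [(23.4494, 16.6201) (15.3572, 11.7902) (8.2424, 0) (34, 0) (34, 18.4573)]  |A|=341.9368
11. canonical 5-gon: [(23.4494, 16.6201) (15.3572, 11.7902) (8.2424, 0) (34, 0) (34, 18.4573)]
12. shoelace: 341.9368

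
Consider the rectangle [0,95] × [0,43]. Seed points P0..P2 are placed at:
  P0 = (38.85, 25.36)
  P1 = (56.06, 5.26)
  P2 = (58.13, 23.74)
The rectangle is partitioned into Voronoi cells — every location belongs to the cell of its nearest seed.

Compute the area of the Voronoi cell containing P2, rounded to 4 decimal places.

1. box [0,95]×[0,43]: [(0, 0) (95, 0) (95, 43) (0, 43)]
2. ⊥bis P2·P0 via (48.49,24.55): [(46.4272, 0) (95, 0) (95, 43) (50.0403, 43)]  |A|=2010.9499
3. ⊥bis P2·P1 via (57.095,14.5): [(47.7337, 15.5486) (95, 10.2541) (95, 43) (50.0403, 43)]  |A|=1390.9924
4. canonical 4-gon: [(47.7337, 15.5486) (95, 10.2541) (95, 43) (50.0403, 43)]
5. shoelace: 1390.9924

Area of P2's cell: 1390.9924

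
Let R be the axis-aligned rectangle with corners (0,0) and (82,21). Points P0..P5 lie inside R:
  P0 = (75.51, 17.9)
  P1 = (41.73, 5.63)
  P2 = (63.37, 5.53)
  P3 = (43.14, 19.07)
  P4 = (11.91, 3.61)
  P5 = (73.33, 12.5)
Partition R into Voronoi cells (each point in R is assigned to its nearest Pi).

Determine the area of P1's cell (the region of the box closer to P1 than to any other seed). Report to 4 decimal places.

Area of P1's cell: 327.4629

1. box [0,82]×[0,21]: [(0, 0) (82, 0) (82, 21) (0, 21)]
2. ⊥bis P1·P0 via (58.62,11.765): [(0, 0) (62.8934, 0) (55.2655, 21) (0, 21)]  |A|=1240.6693
3. ⊥bis P1·P2 via (52.55,5.58): [(0, 0) (52.5242, 0) (52.6213, 21) (0, 21)]  |A|=1104.0274
4. ⊥bis P1·P3 via (42.435,12.35): [(0, 16.8019) (0, 0) (52.5242, 0) (52.5764, 11.2861)]  |A|=738.0868
5. ⊥bis P1·P4 via (26.82,4.62): [(26.1809, 14.0552) (27.133, 0) (52.5242, 0) (52.5764, 11.2861)]  |A|=327.4629
6. ⊥bis P1·P5 via (57.53,9.065): [(26.1809, 14.0552) (27.133, 0) (52.5242, 0) (52.5764, 11.2861)]  |A|=327.4629
7. canonical 4-gon: [(26.1809, 14.0552) (27.133, 0) (52.5242, 0) (52.5764, 11.2861)]
8. shoelace: 327.4629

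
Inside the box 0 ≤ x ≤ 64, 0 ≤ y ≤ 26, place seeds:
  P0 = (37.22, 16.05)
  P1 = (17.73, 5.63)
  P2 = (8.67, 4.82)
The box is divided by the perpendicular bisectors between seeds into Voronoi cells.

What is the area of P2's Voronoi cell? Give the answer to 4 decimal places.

Area of P2's cell: 325.1270

1. box [0,64]×[0,26]: [(0, 0) (64, 0) (64, 26) (0, 26)]
2. ⊥bis P2·P0 via (22.945,10.435): [(0, 0) (27.0496, 0) (16.8226, 26) (0, 26)]  |A|=570.3378
3. ⊥bis P2·P1 via (13.2,5.225): [(0, 0) (13.6671, 0) (11.3426, 26) (0, 26)]  |A|=325.127
4. canonical 4-gon: [(0, 0) (13.6671, 0) (11.3426, 26) (0, 26)]
5. shoelace: 325.127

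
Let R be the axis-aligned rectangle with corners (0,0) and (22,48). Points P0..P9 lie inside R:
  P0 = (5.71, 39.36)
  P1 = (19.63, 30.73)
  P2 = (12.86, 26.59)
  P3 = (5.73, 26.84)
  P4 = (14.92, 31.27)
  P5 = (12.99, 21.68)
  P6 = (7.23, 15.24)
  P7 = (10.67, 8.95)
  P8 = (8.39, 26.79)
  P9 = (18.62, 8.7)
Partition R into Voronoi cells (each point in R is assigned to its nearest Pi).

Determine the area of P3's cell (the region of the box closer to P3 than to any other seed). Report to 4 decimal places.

Area of P3's cell: 87.8775

1. box [0,22]×[0,48]: [(0, 0) (22, 0) (22, 48) (0, 48)]
2. ⊥bis P3·P0 via (5.72,33.1): [(0, 33.0909) (0, 0) (22, 0) (22, 33.126)]  |A|=728.3856
3. ⊥bis P3·P1 via (12.68,28.785): [(11.4699, 33.1092) (0, 33.0909) (0, 0) (20.7357, 0)]  |A|=533.044
4. ⊥bis P3·P2 via (9.295,26.715): [(9.5191, 33.1061) (0, 33.0909) (0, 0) (8.3583, 0)]  |A|=295.8525
5. ⊥bis P3·P4 via (10.325,29.055): [(9.4413, 30.8882) (8.3731, 33.1042) (0, 33.0909) (0, 0) (8.3583, 0)]  |A|=294.5817
6. ⊥bis P3·P5 via (9.36,24.26): [(9.2011, 24.0364) (9.4413, 30.8882) (8.3731, 33.1042) (0, 33.0909) (0, 11.0907)]  |A|=143.1069
7. ⊥bis P3·P6 via (6.48,21.04): [(7.1313, 21.1242) (9.2011, 24.0364) (9.4413, 30.8882) (8.3731, 33.1042) (0, 33.0909) (0, 20.2021)]  |A|=110.6191
8. ⊥bis P3·P7 via (8.2,17.895): [(7.1313, 21.1242) (9.2011, 24.0364) (9.4413, 30.8882) (8.3731, 33.1042) (0, 33.0909) (0, 20.2021)]  |A|=110.6191
9. ⊥bis P3·P8 via (7.06,26.815): [(6.9526, 21.1011) (7.1782, 33.1023) (0, 33.0909) (0, 20.2021)]  |A|=87.8775
10. ⊥bis P3·P9 via (12.175,17.77): [(6.9526, 21.1011) (7.1782, 33.1023) (0, 33.0909) (0, 20.2021)]  |A|=87.8775
11. canonical 4-gon: [(6.9526, 21.1011) (7.1782, 33.1023) (0, 33.0909) (0, 20.2021)]
12. shoelace: 87.8775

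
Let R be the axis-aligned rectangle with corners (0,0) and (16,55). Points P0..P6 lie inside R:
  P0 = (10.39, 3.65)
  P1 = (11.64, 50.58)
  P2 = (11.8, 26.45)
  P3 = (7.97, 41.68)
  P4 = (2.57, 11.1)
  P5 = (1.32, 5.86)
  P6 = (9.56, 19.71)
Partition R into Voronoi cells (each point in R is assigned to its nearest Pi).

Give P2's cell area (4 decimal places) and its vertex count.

Area of P2's cell: 153.9245 (4 vertices)

1. box [0,16]×[0,55]: [(0, 0) (16, 0) (16, 55) (0, 55)]
2. ⊥bis P2·P0 via (11.095,15.05): [(0, 15.7361) (16, 14.7467) (16, 55) (0, 55)]  |A|=636.1376
3. ⊥bis P2·P1 via (11.72,38.515): [(0, 38.4373) (0, 15.7361) (16, 14.7467) (16, 38.5434)]  |A|=371.9829
4. ⊥bis P2·P3 via (9.885,34.065): [(0, 31.5791) (0, 15.7361) (16, 14.7467) (16, 35.6028)]  |A|=293.593
5. ⊥bis P2·P4 via (7.185,18.775): [(0, 31.5791) (0, 23.0954) (13.6418, 14.8925) (16, 14.7467) (16, 35.6028)]  |A|=243.3964
6. ⊥bis P2·P5 via (6.56,16.155): [(0, 31.5791) (0, 23.0954) (13.6418, 14.8925) (16, 14.7467) (16, 35.6028)]  |A|=243.3964
7. ⊥bis P2·P6 via (10.68,23.08): [(0, 31.5791) (0, 26.6294) (16, 21.3119) (16, 35.6028)]  |A|=153.9245
8. canonical 4-gon: [(0, 31.5791) (0, 26.6294) (16, 21.3119) (16, 35.6028)]
9. shoelace: 153.9245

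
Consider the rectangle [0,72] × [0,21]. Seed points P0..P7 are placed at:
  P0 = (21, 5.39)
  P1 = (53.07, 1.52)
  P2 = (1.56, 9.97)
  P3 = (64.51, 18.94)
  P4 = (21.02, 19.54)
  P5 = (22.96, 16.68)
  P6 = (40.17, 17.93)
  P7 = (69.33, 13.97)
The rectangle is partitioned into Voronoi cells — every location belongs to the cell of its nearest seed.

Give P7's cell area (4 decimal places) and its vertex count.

Area of P7's cell: 153.5199 (5 vertices)

1. box [0,72]×[0,21]: [(0, 0) (72, 0) (72, 21) (0, 21)]
2. ⊥bis P7·P0 via (45.165,9.68): [(46.8835, 0) (72, 0) (72, 21) (43.1554, 21)]  |A|=566.5921
3. ⊥bis P7·P1 via (61.2,7.745): [(67.1302, 0) (72, 0) (72, 21) (51.0509, 21)]  |A|=271.0986
4. ⊥bis P7·P2 via (35.445,11.97): [(67.1302, 0) (72, 0) (72, 21) (51.0509, 21)]  |A|=271.0986
5. ⊥bis P7·P3 via (66.92,16.455): [(59.8103, 9.5599) (67.1302, 0) (72, 0) (72, 21) (71.6064, 21)]  |A|=153.5199
6. ⊥bis P7·P4 via (45.175,16.755): [(59.8103, 9.5599) (67.1302, 0) (72, 0) (72, 21) (71.6064, 21)]  |A|=153.5199
7. ⊥bis P7·P5 via (46.145,15.325): [(59.8103, 9.5599) (67.1302, 0) (72, 0) (72, 21) (71.6064, 21)]  |A|=153.5199
8. ⊥bis P7·P6 via (54.75,15.95): [(59.8103, 9.5599) (67.1302, 0) (72, 0) (72, 21) (71.6064, 21)]  |A|=153.5199
9. canonical 5-gon: [(59.8103, 9.5599) (67.1302, 0) (72, 0) (72, 21) (71.6064, 21)]
10. shoelace: 153.5199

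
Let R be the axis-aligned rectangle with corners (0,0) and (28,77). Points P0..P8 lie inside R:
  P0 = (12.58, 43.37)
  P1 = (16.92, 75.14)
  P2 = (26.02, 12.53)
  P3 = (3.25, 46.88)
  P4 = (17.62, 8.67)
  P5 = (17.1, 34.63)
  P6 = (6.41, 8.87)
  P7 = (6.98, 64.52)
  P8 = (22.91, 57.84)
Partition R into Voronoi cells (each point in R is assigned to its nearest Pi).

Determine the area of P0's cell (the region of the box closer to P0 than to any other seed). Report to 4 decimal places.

Area of P0's cell: 198.8702

1. box [0,28]×[0,77]: [(0, 0) (28, 0) (28, 77) (0, 77)]
2. ⊥bis P0·P1 via (14.75,59.255): [(0, 61.27) (0, 0) (28, 0) (28, 57.445)]  |A|=1662.0087
3. ⊥bis P0·P2 via (19.3,27.95): [(0, 61.27) (0, 19.5391) (28, 31.7414) (28, 57.445)]  |A|=944.0811
4. ⊥bis P0·P3 via (7.915,45.125): [(13.305, 59.4524) (0, 24.086) (0, 19.5391) (28, 31.7414) (28, 57.445)]  |A|=696.7139
5. ⊥bis P0·P4 via (15.1,26.02): [(13.305, 59.4524) (0, 24.086) (0, 23.8268) (14.757, 25.9702) (28, 31.7414) (28, 57.445)]  |A|=665.0771
6. ⊥bis P0·P5 via (14.84,39): [(13.305, 59.4524) (3.3814, 33.074) (28, 45.8059) (28, 57.445)]  |A|=347.0445
7. ⊥bis P0·P6 via (9.495,26.12): [(13.305, 59.4524) (3.3814, 33.074) (28, 45.8059) (28, 57.445)]  |A|=347.0445
8. ⊥bis P0·P7 via (9.78,53.945): [(24.7008, 57.8957) (11.3939, 54.3723) (3.3814, 33.074) (28, 45.8059) (28, 57.445)]  |A|=316.6114
9. ⊥bis P0·P8 via (17.745,50.605): [(12.1773, 54.5797) (11.3939, 54.3723) (3.3814, 33.074) (25.9515, 44.7465)]  |A|=198.8702
10. canonical 4-gon: [(12.1773, 54.5797) (11.3939, 54.3723) (3.3814, 33.074) (25.9515, 44.7465)]
11. shoelace: 198.8702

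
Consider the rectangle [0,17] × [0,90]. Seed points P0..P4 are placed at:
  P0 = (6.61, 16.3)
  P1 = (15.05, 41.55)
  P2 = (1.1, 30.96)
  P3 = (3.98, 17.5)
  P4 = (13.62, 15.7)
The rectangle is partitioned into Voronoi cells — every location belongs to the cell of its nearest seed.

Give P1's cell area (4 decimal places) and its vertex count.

1. box [0,17]×[0,90]: [(0, 0) (17, 0) (17, 90) (0, 90)]
2. ⊥bis P1·P0 via (10.83,28.925): [(0, 32.545) (17, 26.8626) (17, 90) (0, 90)]  |A|=1025.0351
3. ⊥bis P1·P2 via (8.075,36.255): [(0, 46.892) (14.5948, 27.6666) (17, 26.8626) (17, 90) (0, 90)]  |A|=920.339
4. ⊥bis P1·P3 via (9.515,29.525): [(0, 46.892) (14.5948, 27.6666) (17, 26.8626) (17, 90) (0, 90)]  |A|=920.339
5. ⊥bis P1·P4 via (14.335,28.625): [(0, 46.892) (13.8467, 28.652) (17, 28.4776) (17, 90) (0, 90)]  |A|=916.9084
6. canonical 5-gon: [(0, 46.892) (13.8467, 28.652) (17, 28.4776) (17, 90) (0, 90)]
7. shoelace: 916.9084

Area of P1's cell: 916.9084 (5 vertices)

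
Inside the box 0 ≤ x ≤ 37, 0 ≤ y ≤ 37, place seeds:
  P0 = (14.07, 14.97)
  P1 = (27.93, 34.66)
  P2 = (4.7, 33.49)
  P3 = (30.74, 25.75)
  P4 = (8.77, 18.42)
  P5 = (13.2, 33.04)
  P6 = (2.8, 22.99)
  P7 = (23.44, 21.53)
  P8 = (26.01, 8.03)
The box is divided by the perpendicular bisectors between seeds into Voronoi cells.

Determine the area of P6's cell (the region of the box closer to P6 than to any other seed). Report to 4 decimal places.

Area of P6's cell: 82.5650

1. box [0,37]×[0,37]: [(0, 0) (37, 0) (37, 37) (0, 37)]
2. ⊥bis P6·P0 via (8.435,18.98): [(0, 7.1268) (21.2585, 37) (0, 37)]  |A|=317.5288
3. ⊥bis P6·P1 via (15.365,28.825): [(0, 7.1268) (15.395, 28.7604) (11.5687, 37) (0, 37)]  |A|=277.6089
4. ⊥bis P6·P2 via (3.75,28.24): [(0, 28.9186) (0, 7.1268) (13.7384, 26.4326)]  |A|=149.6921
5. ⊥bis P6·P3 via (16.77,24.37): [(0, 28.9186) (0, 7.1268) (13.7384, 26.4326)]  |A|=149.6921
6. ⊥bis P6·P4 via (5.785,20.705): [(10.6036, 26.9998) (0, 28.9186) (0, 13.1478)]  |A|=83.6139
7. ⊥bis P6·P5 via (8,28.015): [(9.8864, 26.0629) (8.6372, 27.3557) (0, 28.9186) (0, 13.1478)]  |A|=82.565
8. ⊥bis P6·P7 via (13.12,22.26): [(9.8864, 26.0629) (8.6372, 27.3557) (0, 28.9186) (0, 13.1478)]  |A|=82.565
9. ⊥bis P6·P8 via (14.405,15.51): [(9.8864, 26.0629) (8.6372, 27.3557) (0, 28.9186) (0, 13.1478)]  |A|=82.565
10. canonical 4-gon: [(9.8864, 26.0629) (8.6372, 27.3557) (0, 28.9186) (0, 13.1478)]
11. shoelace: 82.565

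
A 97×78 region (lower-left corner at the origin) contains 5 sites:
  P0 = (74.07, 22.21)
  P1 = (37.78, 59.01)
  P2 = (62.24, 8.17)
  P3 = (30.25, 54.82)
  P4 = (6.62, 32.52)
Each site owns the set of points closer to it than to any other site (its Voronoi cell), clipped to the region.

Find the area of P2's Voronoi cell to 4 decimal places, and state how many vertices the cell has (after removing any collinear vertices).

1. box [0,97]×[0,78]: [(0, 0) (97, 0) (97, 78) (0, 78)]
2. ⊥bis P2·P0 via (68.155,15.19): [(0, 72.6169) (0, 0) (86.1827, 0)]  |A|=3129.1599
3. ⊥bis P2·P1 via (50.01,33.59): [(47.6597, 32.4592) (0, 9.5293) (0, 0) (86.1827, 0)]  |A|=1625.7936
4. ⊥bis P2·P3 via (46.245,31.495): [(47.6597, 32.4592) (47.6309, 32.4454) (0.3168, 0) (86.1827, 0)]  |A|=1393.7083
5. ⊥bis P2·P4 via (34.43,20.345): [(47.6597, 32.4592) (47.6309, 32.4454) (36.3368, 24.7005) (25.5231, 0) (86.1827, 0)]  |A|=1082.4044
6. canonical 5-gon: [(47.6597, 32.4592) (47.6309, 32.4454) (36.3368, 24.7005) (25.5231, 0) (86.1827, 0)]
7. shoelace: 1082.4044

Area of P2's cell: 1082.4044 (5 vertices)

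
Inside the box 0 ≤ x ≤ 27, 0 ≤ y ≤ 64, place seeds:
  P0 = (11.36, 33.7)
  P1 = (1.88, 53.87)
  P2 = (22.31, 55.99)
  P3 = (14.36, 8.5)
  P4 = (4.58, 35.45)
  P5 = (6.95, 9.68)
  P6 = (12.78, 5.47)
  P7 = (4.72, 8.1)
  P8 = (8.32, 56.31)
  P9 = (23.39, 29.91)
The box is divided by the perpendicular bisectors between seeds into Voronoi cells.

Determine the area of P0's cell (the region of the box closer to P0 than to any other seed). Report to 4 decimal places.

1. box [0,27]×[0,64]: [(0, 0) (27, 0) (27, 64) (0, 64)]
2. ⊥bis P0·P1 via (6.62,43.785): [(0, 40.6736) (0, 0) (27, 0) (27, 53.3637)]  |A|=1269.5031
3. ⊥bis P0·P2 via (16.835,44.845): [(12.9431, 46.7569) (0, 40.6736) (0, 0) (27, 0) (27, 39.8514)]  |A|=1174.5329
4. ⊥bis P0·P3 via (12.86,21.1): [(12.9431, 46.7569) (0, 40.6736) (0, 19.569) (27, 22.7833) (27, 39.8514)]  |A|=602.7757
5. ⊥bis P0·P4 via (7.97,34.575): [(12.9431, 46.7569) (10.8618, 45.7787) (4.2267, 20.0722) (27, 22.7833) (27, 39.8514)]  |A|=435.5023
6. ⊥bis P0·P5 via (9.155,21.69): [(12.9431, 46.7569) (10.8618, 45.7787) (4.8483, 22.4807) (12.5619, 21.0645) (27, 22.7833) (27, 39.8514)]  |A|=425.7732
7. ⊥bis P0·P6 via (12.07,19.585): [(12.9431, 46.7569) (10.8618, 45.7787) (4.8483, 22.4807) (12.5619, 21.0645) (27, 22.7833) (27, 39.8514)]  |A|=425.7732
8. ⊥bis P0·P7 via (8.04,20.9): [(12.9431, 46.7569) (10.8618, 45.7787) (4.8483, 22.4807) (12.5619, 21.0645) (27, 22.7833) (27, 39.8514)]  |A|=425.7732
9. ⊥bis P0·P8 via (9.84,45.005): [(15.0762, 45.709) (10.6917, 45.1195) (4.8483, 22.4807) (12.5619, 21.0645) (27, 22.7833) (27, 39.8514)]  |A|=422.2445
10. ⊥bis P0·P9 via (17.375,31.805): [(20.8602, 42.8676) (15.0762, 45.709) (10.6917, 45.1195) (4.8483, 22.4807) (12.5619, 21.0645) (14.047, 21.2413)]  |A|=235.0373
11. canonical 6-gon: [(20.8602, 42.8676) (15.0762, 45.709) (10.6917, 45.1195) (4.8483, 22.4807) (12.5619, 21.0645) (14.047, 21.2413)]
12. shoelace: 235.0373

Area of P0's cell: 235.0373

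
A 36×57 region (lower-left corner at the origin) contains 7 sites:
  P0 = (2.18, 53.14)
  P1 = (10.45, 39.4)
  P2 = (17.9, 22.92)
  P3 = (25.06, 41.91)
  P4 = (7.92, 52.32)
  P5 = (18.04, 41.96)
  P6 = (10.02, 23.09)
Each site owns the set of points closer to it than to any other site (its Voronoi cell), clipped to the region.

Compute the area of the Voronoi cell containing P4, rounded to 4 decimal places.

1. box [0,36]×[0,57]: [(0, 0) (36, 0) (36, 57) (0, 57)]
2. ⊥bis P4·P0 via (5.05,52.73): [(0, 17.38) (0, 0) (36, 0) (36, 57) (5.66, 57)]  |A|=1939.8754
3. ⊥bis P4·P1 via (9.185,45.86): [(3.9213, 44.8293) (36, 51.1109) (36, 57) (5.66, 57)]  |A|=279.0869
4. ⊥bis P4·P2 via (12.91,37.62): [(3.9213, 44.8293) (36, 51.1109) (36, 57) (5.66, 57)]  |A|=279.0869
5. ⊥bis P4·P3 via (16.49,47.115): [(3.9213, 44.8293) (16.611, 47.3142) (22.4937, 57) (5.66, 57)]  |A|=156.585
6. ⊥bis P4·P5 via (12.98,47.14): [(3.9213, 44.8293) (12.2926, 46.4685) (21.6474, 55.6066) (22.4937, 57) (5.66, 57)]  |A|=140.8097
7. ⊥bis P4·P6 via (8.97,37.705): [(3.9213, 44.8293) (12.2926, 46.4685) (21.6474, 55.6066) (22.4937, 57) (5.66, 57)]  |A|=140.8097
8. canonical 5-gon: [(3.9213, 44.8293) (12.2926, 46.4685) (21.6474, 55.6066) (22.4937, 57) (5.66, 57)]
9. shoelace: 140.8097

Area of P4's cell: 140.8097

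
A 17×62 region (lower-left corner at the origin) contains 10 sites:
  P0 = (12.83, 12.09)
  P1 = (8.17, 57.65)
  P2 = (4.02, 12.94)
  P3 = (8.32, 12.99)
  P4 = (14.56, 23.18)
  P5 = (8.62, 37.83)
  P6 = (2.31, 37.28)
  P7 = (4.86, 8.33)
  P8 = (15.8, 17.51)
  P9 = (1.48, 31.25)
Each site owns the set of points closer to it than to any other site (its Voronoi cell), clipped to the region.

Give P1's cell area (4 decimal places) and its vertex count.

1. box [0,17]×[0,62]: [(0, 0) (17, 0) (17, 62) (0, 62)]
2. ⊥bis P1·P0 via (10.5,34.87): [(0, 33.796) (17, 35.5348) (17, 62) (0, 62)]  |A|=464.6876
3. ⊥bis P1·P2 via (6.095,35.295): [(0, 35.8607) (10.5827, 34.8785) (17, 35.5348) (17, 62) (0, 62)]  |A|=453.7626
4. ⊥bis P1·P3 via (8.245,35.32): [(0, 35.8607) (5.9101, 35.3122) (15.1255, 35.3431) (17, 35.5348) (17, 62) (0, 62)]  |A|=451.6919
5. ⊥bis P1·P4 via (11.365,40.415): [(0, 38.3082) (17, 41.4596) (17, 62) (0, 62)]  |A|=375.9739
6. ⊥bis P1·P5 via (8.395,47.74): [(0, 47.5494) (17, 47.9354) (17, 62) (0, 62)]  |A|=242.3795
7. ⊥bis P1·P6 via (5.24,47.465): [(0, 48.9724) (4.5848, 47.6535) (17, 47.9354) (17, 62) (0, 62)]  |A|=239.1173
8. ⊥bis P1·P7 via (6.515,32.99): [(0, 48.9724) (4.5848, 47.6535) (17, 47.9354) (17, 62) (0, 62)]  |A|=239.1173
9. ⊥bis P1·P8 via (11.985,37.58): [(0, 48.9724) (4.5848, 47.6535) (17, 47.9354) (17, 62) (0, 62)]  |A|=239.1173
10. ⊥bis P1·P9 via (4.825,44.45): [(0, 48.9724) (4.5848, 47.6535) (17, 47.9354) (17, 62) (0, 62)]  |A|=239.1173
11. canonical 5-gon: [(0, 48.9724) (4.5848, 47.6535) (17, 47.9354) (17, 62) (0, 62)]
12. shoelace: 239.1173

Area of P1's cell: 239.1173 (5 vertices)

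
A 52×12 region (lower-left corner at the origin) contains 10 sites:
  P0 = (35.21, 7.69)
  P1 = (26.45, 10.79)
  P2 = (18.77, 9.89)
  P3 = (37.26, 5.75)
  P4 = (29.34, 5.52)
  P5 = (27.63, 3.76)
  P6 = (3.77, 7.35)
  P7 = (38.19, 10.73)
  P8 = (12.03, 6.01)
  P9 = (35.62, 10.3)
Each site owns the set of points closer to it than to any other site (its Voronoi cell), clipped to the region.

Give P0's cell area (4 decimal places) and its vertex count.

Area of P0's cell: 19.1878 (4 vertices)

1. box [0,52]×[0,12]: [(0, 0) (52, 0) (52, 12) (0, 12)]
2. ⊥bis P0·P1 via (30.83,9.24): [(27.5601, 0) (52, 0) (52, 12) (31.8067, 12)]  |A|=267.7989
3. ⊥bis P0·P2 via (26.99,8.79): [(27.5601, 0) (52, 0) (52, 12) (31.8067, 12)]  |A|=267.7989
4. ⊥bis P0·P3 via (36.235,6.72): [(27.5601, 0) (29.8756, 0) (41.2317, 12) (31.8067, 12)]  |A|=70.4425
5. ⊥bis P0·P4 via (32.275,6.605): [(31.0603, 9.8908) (33.3568, 3.6786) (41.2317, 12) (31.8067, 12)]  |A|=43.9547
6. ⊥bis P0·P5 via (31.42,5.725): [(31.0603, 9.8908) (33.3568, 3.6786) (41.2317, 12) (31.8067, 12)]  |A|=43.9547
7. ⊥bis P0·P6 via (19.49,7.52): [(31.0603, 9.8908) (33.3568, 3.6786) (41.2317, 12) (31.8067, 12)]  |A|=43.9547
8. ⊥bis P0·P7 via (36.7,9.21): [(31.0603, 9.8908) (33.3568, 3.6786) (37.6812, 8.2482) (33.8538, 12) (31.8067, 12)]  |A|=30.1145
9. ⊥bis P0·P8 via (23.62,6.85): [(31.0603, 9.8908) (33.3568, 3.6786) (37.6812, 8.2482) (33.8538, 12) (31.8067, 12)]  |A|=30.1145
10. ⊥bis P0·P9 via (35.415,8.995): [(31.1434, 9.666) (33.3568, 3.6786) (37.6812, 8.2482) (37.2064, 8.7136)]  |A|=19.1878
11. canonical 4-gon: [(31.1434, 9.666) (33.3568, 3.6786) (37.6812, 8.2482) (37.2064, 8.7136)]
12. shoelace: 19.1878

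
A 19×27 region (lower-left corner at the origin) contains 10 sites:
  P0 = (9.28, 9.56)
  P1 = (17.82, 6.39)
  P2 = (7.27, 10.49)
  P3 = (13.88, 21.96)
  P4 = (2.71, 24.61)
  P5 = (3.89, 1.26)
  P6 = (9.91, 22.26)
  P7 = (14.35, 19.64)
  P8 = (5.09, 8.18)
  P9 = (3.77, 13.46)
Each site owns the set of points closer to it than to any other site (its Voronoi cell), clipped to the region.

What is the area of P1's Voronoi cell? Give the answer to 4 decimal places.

1. box [0,19]×[0,27]: [(0, 0) (19, 0) (19, 27) (0, 27)]
2. ⊥bis P1·P0 via (13.55,7.975): [(10.5897, 0) (19, 0) (19, 22.6573)]  |A|=95.2772
3. ⊥bis P1·P2 via (12.545,8.44): [(10.5897, 0) (19, 0) (19, 22.6573)]  |A|=95.2772
4. ⊥bis P1·P3 via (15.85,14.175): [(15.8516, 14.1754) (10.5897, 0) (19, 0) (19, 14.9721)]  |A|=83.1789
5. ⊥bis P1·P4 via (10.265,15.5): [(15.8516, 14.1754) (10.5897, 0) (19, 0) (19, 14.9721)]  |A|=83.1789
6. ⊥bis P1·P5 via (10.855,3.825): [(15.8516, 14.1754) (11.43, 2.2637) (12.2636, 0) (19, 0) (19, 14.9721)]  |A|=81.2843
7. ⊥bis P1·P6 via (13.865,14.325): [(15.8516, 14.1754) (11.43, 2.2637) (12.2636, 0) (19, 0) (19, 14.9721)]  |A|=81.2843
8. ⊥bis P1·P7 via (16.085,13.015): [(15.3493, 12.8223) (11.43, 2.2637) (12.2636, 0) (19, 0) (19, 13.7784)]  |A|=77.1755
9. ⊥bis P1·P8 via (11.455,7.285): [(15.3493, 12.8223) (11.43, 2.2637) (12.2636, 0) (19, 0) (19, 13.7784)]  |A|=77.1755
10. ⊥bis P1·P9 via (10.795,9.925): [(15.3493, 12.8223) (11.43, 2.2637) (12.2636, 0) (19, 0) (19, 13.7784)]  |A|=77.1755
11. canonical 5-gon: [(15.3493, 12.8223) (11.43, 2.2637) (12.2636, 0) (19, 0) (19, 13.7784)]
12. shoelace: 77.1755

Area of P1's cell: 77.1755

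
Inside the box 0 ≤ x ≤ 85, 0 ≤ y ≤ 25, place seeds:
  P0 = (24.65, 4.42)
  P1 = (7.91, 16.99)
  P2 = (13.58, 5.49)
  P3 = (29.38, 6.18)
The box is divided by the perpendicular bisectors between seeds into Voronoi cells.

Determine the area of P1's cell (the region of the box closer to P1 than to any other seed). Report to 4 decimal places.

1. box [0,85]×[0,25]: [(0, 0) (85, 0) (85, 25) (0, 25)]
2. ⊥bis P1·P0 via (16.28,10.705): [(0, 0) (8.2417, 0) (27.0141, 25) (0, 25)]  |A|=440.6965
3. ⊥bis P1·P2 via (10.745,11.24): [(0, 5.9422) (20.1717, 15.8878) (27.0141, 25) (0, 25)]  |A|=315.2929
4. ⊥bis P1·P3 via (18.645,11.585): [(0, 5.9422) (20.1717, 15.8878) (22.1133, 18.4734) (25.3994, 25) (0, 25)]  |A|=310.0236
5. canonical 5-gon: [(0, 5.9422) (20.1717, 15.8878) (22.1133, 18.4734) (25.3994, 25) (0, 25)]
6. shoelace: 310.0236

Area of P1's cell: 310.0236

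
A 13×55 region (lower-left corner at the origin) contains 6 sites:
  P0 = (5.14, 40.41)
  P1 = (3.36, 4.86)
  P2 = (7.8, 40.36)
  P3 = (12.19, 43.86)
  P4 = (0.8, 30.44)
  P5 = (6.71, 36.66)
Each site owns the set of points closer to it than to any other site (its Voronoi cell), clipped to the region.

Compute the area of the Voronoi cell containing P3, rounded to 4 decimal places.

Area of P3's cell: 99.2179

1. box [0,13]×[0,55]: [(0, 0) (13, 0) (13, 55) (0, 55)]
2. ⊥bis P3·P0 via (8.665,42.135): [(13, 33.2765) (13, 55) (2.3694, 55)]  |A|=115.4672
3. ⊥bis P3·P1 via (7.775,24.36): [(13, 33.2765) (13, 55) (2.3694, 55)]  |A|=115.4672
4. ⊥bis P3·P2 via (9.995,42.11): [(6.5829, 46.3898) (13, 38.3409) (13, 55) (2.3694, 55)]  |A|=99.2179
5. ⊥bis P3·P4 via (6.495,37.15): [(6.5829, 46.3898) (13, 38.3409) (13, 55) (2.3694, 55)]  |A|=99.2179
6. ⊥bis P3·P5 via (9.45,40.26): [(6.5829, 46.3898) (13, 38.3409) (13, 55) (2.3694, 55)]  |A|=99.2179
7. canonical 4-gon: [(6.5829, 46.3898) (13, 38.3409) (13, 55) (2.3694, 55)]
8. shoelace: 99.2179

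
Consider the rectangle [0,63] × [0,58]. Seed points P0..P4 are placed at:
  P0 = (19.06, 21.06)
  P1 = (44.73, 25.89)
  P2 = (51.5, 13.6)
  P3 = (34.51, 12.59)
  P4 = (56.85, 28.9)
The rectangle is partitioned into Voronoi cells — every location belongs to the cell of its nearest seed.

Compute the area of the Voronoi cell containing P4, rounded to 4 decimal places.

1. box [0,63]×[0,58]: [(0, 0) (63, 0) (63, 58) (0, 58)]
2. ⊥bis P4·P0 via (37.955,24.98): [(43.1374, 0) (63, 0) (63, 58) (31.1046, 58)]  |A|=1500.9819
3. ⊥bis P4·P1 via (50.79,27.395): [(57.5935, 0) (63, 0) (63, 58) (43.1893, 58)]  |A|=731.2989
4. ⊥bis P4·P2 via (54.175,21.25): [(52.1393, 21.9618) (63, 18.1641) (63, 58) (43.1893, 58)]  |A|=573.2937
5. ⊥bis P4·P3 via (45.68,20.745): [(52.1393, 21.9618) (63, 18.1641) (63, 58) (43.1893, 58)]  |A|=573.2937
6. canonical 4-gon: [(52.1393, 21.9618) (63, 18.1641) (63, 58) (43.1893, 58)]
7. shoelace: 573.2937

Area of P4's cell: 573.2937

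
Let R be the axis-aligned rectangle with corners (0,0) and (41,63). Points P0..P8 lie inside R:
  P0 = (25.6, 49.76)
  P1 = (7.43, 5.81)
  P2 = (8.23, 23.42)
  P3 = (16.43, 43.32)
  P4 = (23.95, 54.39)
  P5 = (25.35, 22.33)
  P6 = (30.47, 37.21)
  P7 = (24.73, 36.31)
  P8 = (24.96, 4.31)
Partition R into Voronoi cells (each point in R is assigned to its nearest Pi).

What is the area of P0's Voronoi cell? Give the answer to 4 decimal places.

1. box [0,41]×[0,63]: [(0, 0) (41, 0) (41, 63) (0, 63)]
2. ⊥bis P0·P1 via (16.515,27.785): [(0, 34.6127) (41, 17.6623) (41, 63) (0, 63)]  |A|=1511.3623
3. ⊥bis P0·P2 via (16.915,36.59): [(0, 47.7447) (41, 20.7071) (41, 63) (0, 63)]  |A|=1179.7397
4. ⊥bis P0·P3 via (21.015,46.54): [(37.5676, 22.9706) (41, 20.7071) (41, 63) (9.4553, 63)]  |A|=703.9417
5. ⊥bis P0·P4 via (24.775,52.075): [(18.6586, 49.8953) (37.5676, 22.9706) (41, 20.7071) (41, 57.8571)]  |A|=439.8002
6. ⊥bis P0·P5 via (25.475,36.045): [(18.6586, 49.8953) (28.4043, 36.0183) (41, 35.9035) (41, 57.8571)]  |A|=332.0732
7. ⊥bis P0·P6 via (28.035,43.485): [(18.6586, 49.8953) (24.2044, 41.9985) (41, 48.516) (41, 57.8571)]  |A|=188.734
8. ⊥bis P0·P7 via (25.165,43.035): [(18.6586, 49.8953) (23.3962, 43.1494) (26.631, 42.9402) (41, 48.516) (41, 57.8571)]  |A|=186.9572
9. ⊥bis P0·P8 via (25.28,27.035): [(18.6586, 49.8953) (23.3962, 43.1494) (26.631, 42.9402) (41, 48.516) (41, 57.8571)]  |A|=186.9572
10. canonical 5-gon: [(18.6586, 49.8953) (23.3962, 43.1494) (26.631, 42.9402) (41, 48.516) (41, 57.8571)]
11. shoelace: 186.9572

Area of P0's cell: 186.9572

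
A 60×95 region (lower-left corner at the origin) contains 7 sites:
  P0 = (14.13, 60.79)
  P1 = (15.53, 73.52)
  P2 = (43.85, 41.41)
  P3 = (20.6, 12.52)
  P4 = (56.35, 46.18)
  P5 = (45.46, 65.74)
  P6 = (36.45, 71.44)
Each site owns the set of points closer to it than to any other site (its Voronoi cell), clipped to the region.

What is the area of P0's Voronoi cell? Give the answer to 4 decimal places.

Area of P0's cell: 831.1585

1. box [0,60]×[0,95]: [(0, 0) (60, 0) (60, 95) (0, 95)]
2. ⊥bis P0·P1 via (14.83,67.155): [(0, 68.786) (0, 0) (60, 0) (60, 62.1874)]  |A|=3929.1995
3. ⊥bis P0·P2 via (28.99,51.1): [(37.8112, 64.6276) (0, 68.786) (0, 6.6427)]  |A|=1174.8548
4. ⊥bis P0·P3 via (17.365,36.655): [(19.7819, 36.979) (37.8112, 64.6276) (0, 68.786) (0, 34.3274)]  |A|=901.0269
5. ⊥bis P0·P4 via (35.24,53.485): [(19.7819, 36.979) (37.8112, 64.6276) (0, 68.786) (0, 34.3274)]  |A|=901.0269
6. ⊥bis P0·P5 via (29.795,63.265): [(19.7819, 36.979) (31.1851, 54.4663) (29.4342, 65.5489) (0, 68.786) (0, 34.3274)]  |A|=855.4141
7. ⊥bis P0·P6 via (25.29,66.115): [(19.7819, 36.979) (30.9906, 54.1679) (25.3456, 65.9985) (0, 68.786) (0, 34.3274)]  |A|=831.1585
8. canonical 5-gon: [(19.7819, 36.979) (30.9906, 54.1679) (25.3456, 65.9985) (0, 68.786) (0, 34.3274)]
9. shoelace: 831.1585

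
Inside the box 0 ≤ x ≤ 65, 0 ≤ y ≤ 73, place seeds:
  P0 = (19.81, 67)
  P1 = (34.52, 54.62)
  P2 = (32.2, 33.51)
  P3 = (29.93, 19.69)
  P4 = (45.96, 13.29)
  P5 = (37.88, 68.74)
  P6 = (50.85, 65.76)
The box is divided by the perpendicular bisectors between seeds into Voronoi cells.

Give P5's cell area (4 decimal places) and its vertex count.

Area of P5's cell: 175.1279 (4 vertices)

1. box [0,65]×[0,73]: [(0, 0) (65, 0) (65, 73) (0, 73)]
2. ⊥bis P5·P0 via (28.845,67.87): [(35.3804, 0) (65, 0) (65, 73) (28.351, 73)]  |A|=2418.8049
3. ⊥bis P5·P1 via (36.2,61.68): [(29.2825, 63.3261) (65, 54.8267) (65, 73) (28.351, 73)]  |A|=501.8209
4. ⊥bis P5·P2 via (35.04,51.125): [(29.2825, 63.3261) (65, 54.8267) (65, 73) (28.351, 73)]  |A|=501.8209
5. ⊥bis P5·P3 via (33.905,44.215): [(29.2825, 63.3261) (65, 54.8267) (65, 73) (28.351, 73)]  |A|=501.8209
6. ⊥bis P5·P4 via (41.92,41.015): [(29.2825, 63.3261) (65, 54.8267) (65, 73) (28.351, 73)]  |A|=501.8209
7. ⊥bis P5·P6 via (44.365,67.25): [(29.2825, 63.3261) (42.7283, 60.1265) (45.6861, 73) (28.351, 73)]  |A|=175.1279
8. canonical 4-gon: [(29.2825, 63.3261) (42.7283, 60.1265) (45.6861, 73) (28.351, 73)]
9. shoelace: 175.1279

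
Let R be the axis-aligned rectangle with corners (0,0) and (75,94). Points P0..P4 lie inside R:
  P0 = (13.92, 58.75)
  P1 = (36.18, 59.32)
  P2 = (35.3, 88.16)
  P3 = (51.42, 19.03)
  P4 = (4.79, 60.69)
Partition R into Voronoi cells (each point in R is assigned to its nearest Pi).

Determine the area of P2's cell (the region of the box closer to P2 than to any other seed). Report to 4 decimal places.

1. box [0,75]×[0,94]: [(0, 0) (75, 0) (75, 94) (0, 94)]
2. ⊥bis P2·P0 via (24.61,73.455): [(0, 91.3456) (75, 36.8233) (75, 94) (0, 94)]  |A|=2243.6671
3. ⊥bis P2·P1 via (35.74,73.74): [(0, 91.3456) (24.6821, 73.4026) (75, 74.9379) (75, 94) (0, 94)]  |A|=1284.7426
4. ⊥bis P2·P3 via (43.36,53.595): [(0, 91.3456) (24.6821, 73.4026) (75, 74.9379) (75, 94) (0, 94)]  |A|=1284.7426
5. ⊥bis P2·P4 via (20.045,74.425): [(13.9241, 81.2232) (24.6821, 73.4026) (75, 74.9379) (75, 94) (2.4204, 94)]  |A|=1250.7996
6. canonical 5-gon: [(13.9241, 81.2232) (24.6821, 73.4026) (75, 74.9379) (75, 94) (2.4204, 94)]
7. shoelace: 1250.7996

Area of P2's cell: 1250.7996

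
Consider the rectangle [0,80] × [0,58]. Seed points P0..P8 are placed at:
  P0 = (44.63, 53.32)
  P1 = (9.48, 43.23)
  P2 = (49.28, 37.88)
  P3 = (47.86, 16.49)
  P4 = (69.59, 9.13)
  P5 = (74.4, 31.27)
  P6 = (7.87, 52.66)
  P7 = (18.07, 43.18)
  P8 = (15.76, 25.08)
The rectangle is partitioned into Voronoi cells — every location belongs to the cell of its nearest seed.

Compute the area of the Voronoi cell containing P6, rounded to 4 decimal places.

1. box [0,80]×[0,58]: [(0, 0) (80, 0) (80, 58) (0, 58)]
2. ⊥bis P6·P0 via (26.25,52.99): [(0, 0) (27.2014, 0) (26.16, 58) (0, 58)]  |A|=1547.482
3. ⊥bis P6·P1 via (8.675,47.945): [(0, 46.4639) (26.2866, 50.9519) (26.16, 58) (0, 58)]  |A|=243.8122
4. ⊥bis P6·P2 via (28.575,45.27): [(0, 46.4639) (26.2866, 50.9519) (26.16, 58) (0, 58)]  |A|=243.8122
5. ⊥bis P6·P3 via (27.865,34.575): [(0, 46.4639) (26.2866, 50.9519) (26.16, 58) (0, 58)]  |A|=243.8122
6. ⊥bis P6·P4 via (38.73,30.895): [(0, 46.4639) (26.2866, 50.9519) (26.16, 58) (0, 58)]  |A|=243.8122
7. ⊥bis P6·P5 via (41.135,41.965): [(0, 46.4639) (26.2866, 50.9519) (26.16, 58) (0, 58)]  |A|=243.8122
8. ⊥bis P6·P7 via (12.97,47.92): [(0, 46.4639) (13.8077, 48.8213) (22.3385, 58) (0, 58)]  |A|=182.1623
9. ⊥bis P6·P8 via (11.815,38.87): [(0, 46.4639) (13.8077, 48.8213) (22.3385, 58) (0, 58)]  |A|=182.1623
10. canonical 4-gon: [(0, 46.4639) (13.8077, 48.8213) (22.3385, 58) (0, 58)]
11. shoelace: 182.1623

Area of P6's cell: 182.1623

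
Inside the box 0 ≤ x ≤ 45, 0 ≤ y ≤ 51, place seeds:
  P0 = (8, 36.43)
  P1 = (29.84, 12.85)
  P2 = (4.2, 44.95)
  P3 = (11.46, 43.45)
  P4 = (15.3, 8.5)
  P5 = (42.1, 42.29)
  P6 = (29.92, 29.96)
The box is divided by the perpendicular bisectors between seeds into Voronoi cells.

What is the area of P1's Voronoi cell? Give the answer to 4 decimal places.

1. box [0,45]×[0,51]: [(0, 0) (45, 0) (45, 51) (0, 51)]
2. ⊥bis P1·P0 via (18.92,24.64): [(0, 7.1161) (0, 0) (45, 0) (45, 48.7955)]  |A|=1258.0122
3. ⊥bis P1·P2 via (17.02,28.9): [(0, 7.1161) (0, 0) (45, 0) (45, 48.7955)]  |A|=1258.0122
4. ⊥bis P1·P3 via (20.65,28.15): [(26.5097, 31.6697) (0, 7.1161) (0, 0) (45, 0) (45, 42.7759)]  |A|=1202.3601
5. ⊥bis P1·P4 via (22.57,10.675): [(26.5097, 31.6697) (18.5066, 24.2571) (25.7637, 0) (45, 0) (45, 42.7759)]  |A|=824.0364
6. ⊥bis P1·P5 via (35.97,27.57): [(26.3905, 31.5593) (18.5066, 24.2571) (25.7637, 0) (45, 0) (45, 23.8095)]  |A|=647.2007
7. ⊥bis P1·P6 via (29.88,21.405): [(19.3451, 21.4543) (25.7637, 0) (45, 0) (45, 21.3343)]  |A|=480.0149
8. canonical 4-gon: [(19.3451, 21.4543) (25.7637, 0) (45, 0) (45, 21.3343)]
9. shoelace: 480.0149

Area of P1's cell: 480.0149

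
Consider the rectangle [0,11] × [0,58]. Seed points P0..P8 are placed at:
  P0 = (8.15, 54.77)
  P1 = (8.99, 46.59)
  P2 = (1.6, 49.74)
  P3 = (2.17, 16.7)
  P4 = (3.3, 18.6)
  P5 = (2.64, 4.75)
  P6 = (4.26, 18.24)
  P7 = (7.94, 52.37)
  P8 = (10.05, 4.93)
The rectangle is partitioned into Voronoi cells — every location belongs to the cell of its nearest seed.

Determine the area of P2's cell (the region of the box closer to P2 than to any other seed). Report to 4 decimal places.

Area of P2's cell: 68.3803

1. box [0,11]×[0,58]: [(0, 0) (11, 0) (11, 58) (0, 58)]
2. ⊥bis P2·P0 via (4.875,52.255): [(0, 0) (11, 0) (11, 44.2791) (0.4632, 58) (0, 58)]  |A|=565.7128
3. ⊥bis P2·P1 via (5.295,48.165): [(0, 35.7428) (6.2662, 50.4434) (0.4632, 58) (0, 58)]  |A|=71.484
4. ⊥bis P2·P3 via (1.885,33.22): [(0, 35.7428) (6.2662, 50.4434) (0.4632, 58) (0, 58)]  |A|=71.484
5. ⊥bis P2·P4 via (2.45,34.17): [(0, 35.7428) (6.2662, 50.4434) (0.4632, 58) (0, 58)]  |A|=71.484
6. ⊥bis P2·P5 via (2.12,27.245): [(0, 35.7428) (6.2662, 50.4434) (0.4632, 58) (0, 58)]  |A|=71.484
7. ⊥bis P2·P6 via (2.93,33.99): [(0, 35.7428) (6.2662, 50.4434) (0.4632, 58) (0, 58)]  |A|=71.484
8. ⊥bis P2·P7 via (4.77,51.055): [(0, 35.7428) (5.6365, 48.9662) (3.5641, 53.9621) (0.4632, 58) (0, 58)]  |A|=68.3803
9. ⊥bis P2·P8 via (5.825,27.335): [(0, 35.7428) (5.6365, 48.9662) (3.5641, 53.9621) (0.4632, 58) (0, 58)]  |A|=68.3803
10. canonical 5-gon: [(0, 35.7428) (5.6365, 48.9662) (3.5641, 53.9621) (0.4632, 58) (0, 58)]
11. shoelace: 68.3803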